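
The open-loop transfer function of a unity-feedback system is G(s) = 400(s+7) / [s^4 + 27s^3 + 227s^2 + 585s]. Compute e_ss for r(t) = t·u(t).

The denominator has no term below 585s — 1 pole at s=0, type 1.
K_v = lim_{s→0} s·G(s) = 400·7 / 585 = 560/117.
e_ss = 1/K_v = 1/(560/117) = 117/560.

117/560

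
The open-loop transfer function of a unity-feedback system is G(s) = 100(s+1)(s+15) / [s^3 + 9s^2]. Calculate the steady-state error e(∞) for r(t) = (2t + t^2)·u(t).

0.012

The denominator has no term below 9s^2 — 2 poles at s=0, type 2. Treating each term separately:
  • 2t: tracked with zero error.
  • t^2: e_ss = 2/K_a with K_a=500/3 → 0.012.
Total e_ss = 0.012.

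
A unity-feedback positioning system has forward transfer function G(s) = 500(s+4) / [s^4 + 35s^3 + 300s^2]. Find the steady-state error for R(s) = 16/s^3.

The denominator has no term below 300s^2 — 2 poles at s=0, type 2.
K_a = lim_{s→0} s^2·G(s) = 500·4 / 300 = 20/3.
r(t) = 8t^2 gives R(s) = 16/s^3.
e_ss = 16/K_a = 16/(20/3) = 2.4.

2.4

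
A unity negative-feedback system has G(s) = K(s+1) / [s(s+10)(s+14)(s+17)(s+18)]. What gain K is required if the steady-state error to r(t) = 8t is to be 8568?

The open loop has one pole at the origin → type 1 system.
K_v = lim_{s→0} s·G(s) = K·1 / (10·14·17·18) = (1/42840)·K.
e_ss = 8/K_v = 8568 ⇒ K_v = 1/1071 ⇒ K = (1/1071)/(1/42840) = 40.

40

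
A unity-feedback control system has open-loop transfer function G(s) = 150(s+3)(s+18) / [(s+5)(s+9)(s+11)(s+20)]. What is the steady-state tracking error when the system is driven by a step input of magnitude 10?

5.5

System type = 0 (no poles at s=0).
K_p = lim_{s→0} G(s) = 150·3·18 / (5·9·11·20) = 9/11.
e_ss = 10/(1 + K_p) = 10/(20/11) = 5.5.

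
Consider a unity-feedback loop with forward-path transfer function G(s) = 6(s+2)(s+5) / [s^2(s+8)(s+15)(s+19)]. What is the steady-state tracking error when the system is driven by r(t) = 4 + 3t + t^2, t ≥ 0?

The open loop has two poles at the origin → type 2 system. Treating each term separately:
  • 4: tracked with zero error.
  • 3t: tracked with zero error.
  • t^2: e_ss = 2/K_a with K_a=1/38 → 76.
Total e_ss = 76.

76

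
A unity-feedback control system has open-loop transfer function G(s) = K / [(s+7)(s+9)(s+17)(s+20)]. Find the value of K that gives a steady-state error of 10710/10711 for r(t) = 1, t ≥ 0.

G(s) has no factors of s in the denominator, so the system is type 0.
K_p = lim_{s→0} G(s) = K / (7·9·17·20) = (1/21420)·K.
e_ss = 1/(1 + K_p) = 10710/10711 ⇒ 1 + (1/21420)·K = 10711/10710 ⇒ K = 2.

2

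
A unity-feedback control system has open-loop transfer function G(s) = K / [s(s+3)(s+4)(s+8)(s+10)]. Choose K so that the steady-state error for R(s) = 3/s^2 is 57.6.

50

One free integrator in G(s): this is a type 1 system.
K_v = lim_{s→0} s·G(s) = K / (3·4·8·10) = (1/960)·K.
e_ss = 3/K_v = 57.6 ⇒ K_v = 5/96 ⇒ K = (5/96)/(1/960) = 50.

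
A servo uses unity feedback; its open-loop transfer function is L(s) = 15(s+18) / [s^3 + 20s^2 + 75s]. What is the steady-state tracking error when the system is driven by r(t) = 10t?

Lowest-order denominator term is 75s, so the open loop has 1 pole at the origin → type 1 system.
K_v = lim_{s→0} s·L(s) = 15·18 / 75 = 3.6.
e_ss = 10/K_v = 10/3.6 = 25/9.

25/9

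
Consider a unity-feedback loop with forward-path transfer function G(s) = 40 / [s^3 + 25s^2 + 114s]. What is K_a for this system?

Lowest-order denominator term is 114s, so the open loop has 1 pole at the origin → type 1 system.
K_a = lim_{s→0} s^2·G(s) = 0 (the extra factor of s kills the finite limit).

0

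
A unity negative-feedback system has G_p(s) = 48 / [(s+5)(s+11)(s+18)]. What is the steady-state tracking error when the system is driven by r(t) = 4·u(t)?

No free integrators in G_p(s): this is a type 0 system.
K_p = lim_{s→0} G_p(s) = 48 / (5·11·18) = 8/165.
e_ss = 4/(1 + K_p) = 4/(173/165) = 660/173.

660/173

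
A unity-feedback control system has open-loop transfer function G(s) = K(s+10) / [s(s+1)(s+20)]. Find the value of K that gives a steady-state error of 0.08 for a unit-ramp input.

25

One free integrator in G(s): this is a type 1 system.
K_v = lim_{s→0} s·G(s) = K·10 / (1·20) = 0.5·K.
e_ss = 1/K_v = 0.08 ⇒ K_v = 12.5 ⇒ K = 12.5/0.5 = 25.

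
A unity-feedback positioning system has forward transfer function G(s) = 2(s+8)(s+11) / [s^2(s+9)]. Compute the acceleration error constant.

Two free integrators in G(s): this is a type 2 system.
K_a = lim_{s→0} s^2·G(s) = 2·8·11 / (9) = 176/9.

176/9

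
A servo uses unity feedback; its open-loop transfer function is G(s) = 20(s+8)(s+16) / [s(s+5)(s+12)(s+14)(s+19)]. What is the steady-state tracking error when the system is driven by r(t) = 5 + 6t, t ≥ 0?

G(s) has one factor of s in the denominator, so the system is type 1. Taking each input component in turn:
  • 5: tracked with zero error.
  • 6t: e_ss = 6/K_v with K_v=64/399 → 1197/32.
Total e_ss = 1197/32.

1197/32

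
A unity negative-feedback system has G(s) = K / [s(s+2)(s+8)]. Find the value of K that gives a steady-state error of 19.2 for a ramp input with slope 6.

The open loop has one pole at the origin → type 1 system.
K_v = lim_{s→0} s·G(s) = K / (2·8) = 0.0625·K.
e_ss = 6/K_v = 19.2 ⇒ K_v = 0.3125 ⇒ K = 0.3125/0.0625 = 5.

5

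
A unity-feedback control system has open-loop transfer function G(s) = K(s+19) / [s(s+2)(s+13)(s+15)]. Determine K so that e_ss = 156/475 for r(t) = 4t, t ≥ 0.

250

One free integrator in G(s): this is a type 1 system.
K_v = lim_{s→0} s·G(s) = K·19 / (2·13·15) = (19/390)·K.
e_ss = 4/K_v = 156/475 ⇒ K_v = 475/39 ⇒ K = (475/39)/(19/390) = 250.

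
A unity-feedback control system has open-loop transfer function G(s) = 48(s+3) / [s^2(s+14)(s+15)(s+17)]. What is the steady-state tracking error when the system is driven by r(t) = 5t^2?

2975/12

G(s) has two factors of s in the denominator, so the system is type 2.
K_a = lim_{s→0} s^2·G(s) = 48·3 / (14·15·17) = 24/595.
r(t) = 5t^2 gives R(s) = 10/s^3.
e_ss = 10/K_a = 10/(24/595) = 2975/12.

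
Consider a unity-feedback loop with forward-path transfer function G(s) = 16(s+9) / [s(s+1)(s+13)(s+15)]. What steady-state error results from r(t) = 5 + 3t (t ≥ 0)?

4.0625

System type = 1 (one pole at s=0). By superposition:
  • 5: tracked with zero error.
  • 3t: e_ss = 3/K_v with K_v=48/65 → 4.0625.
Total e_ss = 4.0625.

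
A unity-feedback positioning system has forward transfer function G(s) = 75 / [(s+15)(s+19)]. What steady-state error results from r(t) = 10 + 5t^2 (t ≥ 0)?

infinity

The open loop has no poles at the origin → type 0 system. By superposition:
  • 10: e_ss = 10/(1+K_p) with K_p=5/19 → 95/12.
  • 5t^2: a type-0 system cannot track it, e_ss → ∞.
The unbounded component dominates.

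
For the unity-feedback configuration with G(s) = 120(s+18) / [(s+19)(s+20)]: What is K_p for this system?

No free integrators in G(s): this is a type 0 system.
K_p = lim_{s→0} G(s) = 120·18 / (19·20) = 108/19.

108/19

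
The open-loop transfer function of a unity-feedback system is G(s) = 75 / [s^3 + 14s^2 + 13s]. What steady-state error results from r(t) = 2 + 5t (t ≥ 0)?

Lowest-order denominator term is 13s, so the open loop has 1 pole at the origin → type 1 system. By superposition:
  • 2: tracked with zero error.
  • 5t: e_ss = 5/K_v with K_v=75/13 → 13/15.
Total e_ss = 13/15.

13/15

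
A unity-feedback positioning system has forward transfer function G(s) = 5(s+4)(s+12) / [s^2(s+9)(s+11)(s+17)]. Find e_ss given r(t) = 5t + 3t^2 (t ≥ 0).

42.075

The open loop has two poles at the origin → type 2 system. Treating each term separately:
  • 5t: tracked with zero error.
  • 3t^2: e_ss = 6/K_a with K_a=80/561 → 42.075.
Total e_ss = 42.075.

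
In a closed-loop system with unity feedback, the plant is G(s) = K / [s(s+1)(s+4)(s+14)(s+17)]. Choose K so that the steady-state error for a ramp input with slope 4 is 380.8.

10

The open loop has one pole at the origin → type 1 system.
K_v = lim_{s→0} s·G(s) = K / (1·4·14·17) = (1/952)·K.
e_ss = 4/K_v = 380.8 ⇒ K_v = 5/476 ⇒ K = (5/476)/(1/952) = 10.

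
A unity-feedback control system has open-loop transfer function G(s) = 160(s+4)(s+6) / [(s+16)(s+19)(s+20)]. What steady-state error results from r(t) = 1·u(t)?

19/31

G(s) has no factors of s in the denominator, so the system is type 0.
K_p = lim_{s→0} G(s) = 160·4·6 / (16·19·20) = 12/19.
e_ss = 1/(1 + K_p) = 1/(31/19) = 19/31.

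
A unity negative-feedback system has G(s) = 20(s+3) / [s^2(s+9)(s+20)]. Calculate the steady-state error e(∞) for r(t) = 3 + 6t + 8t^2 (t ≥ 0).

System type = 2 (two poles at s=0). By superposition:
  • 3: tracked with zero error.
  • 6t: tracked with zero error.
  • 8t^2: e_ss = 16/K_a with K_a=1/3 → 48.
Total e_ss = 48.

48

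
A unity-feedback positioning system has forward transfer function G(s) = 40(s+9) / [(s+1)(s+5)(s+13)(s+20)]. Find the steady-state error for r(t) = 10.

650/83

G(s) has no factors of s in the denominator, so the system is type 0.
K_p = lim_{s→0} G(s) = 40·9 / (1·5·13·20) = 18/65.
e_ss = 10/(1 + K_p) = 10/(83/65) = 650/83.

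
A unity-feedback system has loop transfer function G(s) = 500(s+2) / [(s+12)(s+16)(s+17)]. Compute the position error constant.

System type = 0 (no poles at s=0).
K_p = lim_{s→0} G(s) = 500·2 / (12·16·17) = 125/408.

125/408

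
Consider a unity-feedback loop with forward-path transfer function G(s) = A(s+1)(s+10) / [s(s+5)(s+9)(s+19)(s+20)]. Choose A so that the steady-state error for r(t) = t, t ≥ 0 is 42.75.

40

The open loop has one pole at the origin → type 1 system.
K_v = lim_{s→0} s·G(s) = A·1·10 / (5·9·19·20) = (1/1710)·A.
e_ss = 1/K_v = 42.75 ⇒ K_v = 4/171 ⇒ A = (4/171)/(1/1710) = 40.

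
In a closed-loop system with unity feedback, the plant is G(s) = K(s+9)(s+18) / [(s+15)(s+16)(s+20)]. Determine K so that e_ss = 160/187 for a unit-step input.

The open loop has no poles at the origin → type 0 system.
K_p = lim_{s→0} G(s) = K·9·18 / (15·16·20) = (27/800)·K.
e_ss = 1/(1 + K_p) = 160/187 ⇒ 1 + (27/800)·K = 187/160 ⇒ K = 5.

5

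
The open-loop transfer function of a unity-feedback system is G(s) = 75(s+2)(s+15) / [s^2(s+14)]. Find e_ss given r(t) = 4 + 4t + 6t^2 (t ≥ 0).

28/375

G(s) has two factors of s in the denominator, so the system is type 2. By superposition:
  • 4: tracked with zero error.
  • 4t: tracked with zero error.
  • 6t^2: e_ss = 12/K_a with K_a=1125/7 → 28/375.
Total e_ss = 28/375.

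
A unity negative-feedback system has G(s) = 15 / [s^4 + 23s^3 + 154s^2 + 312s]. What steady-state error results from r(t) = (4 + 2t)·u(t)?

Lowest-order denominator term is 312s, so the open loop has 1 pole at the origin → type 1 system. Treating each term separately:
  • 4: tracked with zero error.
  • 2t: e_ss = 2/K_v with K_v=5/104 → 41.6.
Total e_ss = 41.6.

41.6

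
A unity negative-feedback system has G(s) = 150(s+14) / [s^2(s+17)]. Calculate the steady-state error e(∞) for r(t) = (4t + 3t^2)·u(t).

Two free integrators in G(s): this is a type 2 system. By superposition:
  • 4t: tracked with zero error.
  • 3t^2: e_ss = 6/K_a with K_a=2100/17 → 17/350.
Total e_ss = 17/350.

17/350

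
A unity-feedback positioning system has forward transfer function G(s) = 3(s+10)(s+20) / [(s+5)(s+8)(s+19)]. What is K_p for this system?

15/19

No free integrators in G(s): this is a type 0 system.
K_p = lim_{s→0} G(s) = 3·10·20 / (5·8·19) = 15/19.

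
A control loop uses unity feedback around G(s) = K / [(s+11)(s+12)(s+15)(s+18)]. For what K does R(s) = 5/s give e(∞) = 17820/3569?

50

The open loop has no poles at the origin → type 0 system.
K_p = lim_{s→0} G(s) = K / (11·12·15·18) = (1/35640)·K.
e_ss = 5/(1 + K_p) = 17820/3569 ⇒ 1 + (1/35640)·K = 3569/3564 ⇒ K = 50.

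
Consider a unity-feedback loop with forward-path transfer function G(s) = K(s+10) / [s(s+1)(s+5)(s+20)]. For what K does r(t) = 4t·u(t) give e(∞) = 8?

5

System type = 1 (one pole at s=0).
K_v = lim_{s→0} s·G(s) = K·10 / (1·5·20) = 0.1·K.
e_ss = 4/K_v = 8 ⇒ K_v = 0.5 ⇒ K = 0.5/0.1 = 5.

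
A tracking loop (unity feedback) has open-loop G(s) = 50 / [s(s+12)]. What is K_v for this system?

The open loop has one pole at the origin → type 1 system.
K_v = lim_{s→0} s·G(s) = 50 / (12) = 25/6.

25/6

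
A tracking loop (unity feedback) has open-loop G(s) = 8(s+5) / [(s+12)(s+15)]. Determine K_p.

2/9

No free integrators in G(s): this is a type 0 system.
K_p = lim_{s→0} G(s) = 8·5 / (12·15) = 2/9.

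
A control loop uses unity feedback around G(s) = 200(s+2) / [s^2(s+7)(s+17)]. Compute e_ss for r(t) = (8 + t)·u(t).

0

Two free integrators in G(s): this is a type 2 system. Taking each input component in turn:
  • 8: tracked with zero error.
  • t: tracked with zero error.
Total e_ss = 0.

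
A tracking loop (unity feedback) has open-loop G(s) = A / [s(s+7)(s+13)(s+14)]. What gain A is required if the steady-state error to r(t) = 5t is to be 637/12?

120

System type = 1 (one pole at s=0).
K_v = lim_{s→0} s·G(s) = A / (7·13·14) = (1/1274)·A.
e_ss = 5/K_v = 637/12 ⇒ K_v = 60/637 ⇒ A = (60/637)/(1/1274) = 120.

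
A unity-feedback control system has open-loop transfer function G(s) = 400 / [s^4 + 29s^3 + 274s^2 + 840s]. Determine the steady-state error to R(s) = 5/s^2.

Lowest-order denominator term is 840s, so the open loop has 1 pole at the origin → type 1 system.
K_v = lim_{s→0} s·G(s) = 400 / 840 = 10/21.
e_ss = 5/K_v = 5/(10/21) = 10.5.

10.5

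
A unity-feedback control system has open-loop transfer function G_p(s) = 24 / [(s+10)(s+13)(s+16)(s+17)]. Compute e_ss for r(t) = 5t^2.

infinity

System type = 0 (no poles at s=0).
K_a = lim_{s→0} s^2·G_p(s) = 0; the steady-state error to this parabolic input grows without bound.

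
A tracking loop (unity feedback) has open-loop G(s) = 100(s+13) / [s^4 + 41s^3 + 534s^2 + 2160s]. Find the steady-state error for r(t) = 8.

Lowest-order denominator term is 2160s, so the open loop has 1 pole at the origin → type 1 system.
K_p = ∞ for a type-1 system; e_ss to a step is zero.

0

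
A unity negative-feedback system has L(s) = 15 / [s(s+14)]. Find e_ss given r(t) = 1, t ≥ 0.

The open loop has one pole at the origin → type 1 system.
K_p = ∞ for a type-1 system; e_ss to a step is zero.

0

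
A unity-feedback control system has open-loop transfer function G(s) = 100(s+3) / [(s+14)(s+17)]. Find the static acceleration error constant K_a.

G(s) has no factors of s in the denominator, so the system is type 0.
K_a = lim_{s→0} s^2·G(s) = 0 (the extra factor of s kills the finite limit).

0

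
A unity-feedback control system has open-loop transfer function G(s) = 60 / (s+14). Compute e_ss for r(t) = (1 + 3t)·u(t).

infinity

System type = 0 (no poles at s=0). Treating each term separately:
  • 1: e_ss = 1/(1+K_p) with K_p=30/7 → 7/37.
  • 3t: a type-0 system cannot track it, e_ss → ∞.
The unbounded component dominates.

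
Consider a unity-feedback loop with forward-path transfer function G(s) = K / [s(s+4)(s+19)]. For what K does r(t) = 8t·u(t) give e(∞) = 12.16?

One free integrator in G(s): this is a type 1 system.
K_v = lim_{s→0} s·G(s) = K / (4·19) = (1/76)·K.
e_ss = 8/K_v = 12.16 ⇒ K_v = 25/38 ⇒ K = (25/38)/(1/76) = 50.

50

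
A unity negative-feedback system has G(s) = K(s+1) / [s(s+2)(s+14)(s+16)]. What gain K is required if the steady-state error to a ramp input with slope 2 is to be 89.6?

The open loop has one pole at the origin → type 1 system.
K_v = lim_{s→0} s·G(s) = K·1 / (2·14·16) = (1/448)·K.
e_ss = 2/K_v = 89.6 ⇒ K_v = 5/224 ⇒ K = (5/224)/(1/448) = 10.

10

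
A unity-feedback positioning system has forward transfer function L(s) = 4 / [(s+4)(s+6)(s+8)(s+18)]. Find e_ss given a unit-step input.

The open loop has no poles at the origin → type 0 system.
K_p = lim_{s→0} L(s) = 4 / (4·6·8·18) = 1/864.
e_ss = 1/(1 + K_p) = 1/(865/864) = 864/865.

864/865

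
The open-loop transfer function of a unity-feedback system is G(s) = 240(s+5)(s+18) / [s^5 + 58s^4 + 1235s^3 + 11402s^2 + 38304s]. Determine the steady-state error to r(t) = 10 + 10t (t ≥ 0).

266/15

Factoring s from the denominator leaves a polynomial with constant term 38304, so the system is type 1. Treating each term separately:
  • 10: tracked with zero error.
  • 10t: e_ss = 10/K_v with K_v=75/133 → 266/15.
Total e_ss = 266/15.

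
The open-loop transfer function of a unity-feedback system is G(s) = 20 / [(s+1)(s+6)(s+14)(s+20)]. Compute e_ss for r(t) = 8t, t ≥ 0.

System type = 0 (no poles at s=0).
For a type-0 system K_v = 0, so e_ss to a ramp input is unbounded.

infinity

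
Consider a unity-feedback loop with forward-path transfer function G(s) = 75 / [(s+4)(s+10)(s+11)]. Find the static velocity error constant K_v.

No free integrators in G(s): this is a type 0 system.
K_v = lim_{s→0} s·G(s) = 0 (the extra factor of s kills the finite limit).

0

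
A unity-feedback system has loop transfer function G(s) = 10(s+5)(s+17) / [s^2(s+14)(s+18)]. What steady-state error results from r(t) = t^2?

The open loop has two poles at the origin → type 2 system.
K_a = lim_{s→0} s^2·G(s) = 10·5·17 / (14·18) = 425/126.
r(t) = t^2 gives R(s) = 2/s^3.
e_ss = 2/K_a = 2/(425/126) = 252/425.

252/425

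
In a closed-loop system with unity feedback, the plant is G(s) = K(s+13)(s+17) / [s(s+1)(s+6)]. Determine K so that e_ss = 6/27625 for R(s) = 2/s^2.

System type = 1 (one pole at s=0).
K_v = lim_{s→0} s·G(s) = K·13·17 / (1·6) = (221/6)·K.
e_ss = 2/K_v = 6/27625 ⇒ K_v = 27625/3 ⇒ K = (27625/3)/(221/6) = 250.

250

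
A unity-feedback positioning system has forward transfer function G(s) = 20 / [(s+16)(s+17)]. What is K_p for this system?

System type = 0 (no poles at s=0).
K_p = lim_{s→0} G(s) = 20 / (16·17) = 5/68.

5/68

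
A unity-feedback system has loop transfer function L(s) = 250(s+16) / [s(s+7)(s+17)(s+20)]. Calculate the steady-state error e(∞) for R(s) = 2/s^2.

1.19

The open loop has one pole at the origin → type 1 system.
K_v = lim_{s→0} s·L(s) = 250·16 / (7·17·20) = 200/119.
e_ss = 2/K_v = 2/(200/119) = 1.19.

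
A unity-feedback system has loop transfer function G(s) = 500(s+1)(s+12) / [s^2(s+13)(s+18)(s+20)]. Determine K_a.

50/39

System type = 2 (two poles at s=0).
K_a = lim_{s→0} s^2·G(s) = 500·1·12 / (13·18·20) = 50/39.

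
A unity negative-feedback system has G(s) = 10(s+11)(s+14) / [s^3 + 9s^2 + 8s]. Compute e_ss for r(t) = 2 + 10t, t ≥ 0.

Factoring s from the denominator leaves a polynomial with constant term 8, so the system is type 1. Taking each input component in turn:
  • 2: tracked with zero error.
  • 10t: e_ss = 10/K_v with K_v=192.5 → 4/77.
Total e_ss = 4/77.

4/77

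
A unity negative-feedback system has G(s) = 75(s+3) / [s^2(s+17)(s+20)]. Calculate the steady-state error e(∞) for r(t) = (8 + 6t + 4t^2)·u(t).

System type = 2 (two poles at s=0). Treating each term separately:
  • 8: tracked with zero error.
  • 6t: tracked with zero error.
  • 4t^2: e_ss = 8/K_a with K_a=45/68 → 544/45.
Total e_ss = 544/45.

544/45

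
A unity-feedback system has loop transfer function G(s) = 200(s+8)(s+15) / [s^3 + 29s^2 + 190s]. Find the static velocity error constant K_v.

Lowest-order denominator term is 190s, so the open loop has 1 pole at the origin → type 1 system.
K_v = lim_{s→0} s·G(s) = 200·8·15 / 190 = 2400/19.

2400/19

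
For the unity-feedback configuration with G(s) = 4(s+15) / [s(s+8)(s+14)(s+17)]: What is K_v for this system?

System type = 1 (one pole at s=0).
K_v = lim_{s→0} s·G(s) = 4·15 / (8·14·17) = 15/476.

15/476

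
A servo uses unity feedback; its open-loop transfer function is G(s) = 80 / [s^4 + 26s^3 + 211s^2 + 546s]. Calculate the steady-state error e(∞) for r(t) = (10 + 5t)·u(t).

34.125

Lowest-order denominator term is 546s, so the open loop has 1 pole at the origin → type 1 system. By superposition:
  • 10: tracked with zero error.
  • 5t: e_ss = 5/K_v with K_v=40/273 → 34.125.
Total e_ss = 34.125.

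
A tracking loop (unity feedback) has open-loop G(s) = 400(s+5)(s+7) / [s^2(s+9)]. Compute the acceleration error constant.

14000/9

The open loop has two poles at the origin → type 2 system.
K_a = lim_{s→0} s^2·G(s) = 400·5·7 / (9) = 14000/9.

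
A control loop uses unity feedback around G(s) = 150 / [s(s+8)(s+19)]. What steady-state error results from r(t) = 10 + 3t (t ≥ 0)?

3.04

System type = 1 (one pole at s=0). By superposition:
  • 10: tracked with zero error.
  • 3t: e_ss = 3/K_v with K_v=75/76 → 3.04.
Total e_ss = 3.04.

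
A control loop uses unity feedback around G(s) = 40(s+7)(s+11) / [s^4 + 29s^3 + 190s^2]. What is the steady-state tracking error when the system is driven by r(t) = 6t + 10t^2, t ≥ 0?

Lowest-order denominator term is 190s^2, so the open loop has 2 poles at the origin → type 2 system. Taking each input component in turn:
  • 6t: tracked with zero error.
  • 10t^2: e_ss = 20/K_a with K_a=308/19 → 95/77.
Total e_ss = 95/77.

95/77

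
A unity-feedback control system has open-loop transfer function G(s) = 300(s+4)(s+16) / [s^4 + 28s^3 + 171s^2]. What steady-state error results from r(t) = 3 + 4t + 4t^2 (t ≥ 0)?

57/800

Lowest-order denominator term is 171s^2, so the open loop has 2 poles at the origin → type 2 system. By superposition:
  • 3: tracked with zero error.
  • 4t: tracked with zero error.
  • 4t^2: e_ss = 8/K_a with K_a=6400/57 → 57/800.
Total e_ss = 57/800.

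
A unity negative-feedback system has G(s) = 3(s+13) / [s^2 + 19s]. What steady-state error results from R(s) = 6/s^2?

Lowest-order denominator term is 19s, so the open loop has 1 pole at the origin → type 1 system.
K_v = lim_{s→0} s·G(s) = 3·13 / 19 = 39/19.
e_ss = 6/K_v = 6/(39/19) = 38/13.

38/13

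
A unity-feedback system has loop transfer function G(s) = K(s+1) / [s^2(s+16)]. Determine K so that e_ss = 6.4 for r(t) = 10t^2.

50

G(s) has two factors of s in the denominator, so the system is type 2.
K_a = lim_{s→0} s^2·G(s) = K·1 / (16) = 0.0625·K.
e_ss = 20/K_a = 6.4 ⇒ K_a = 3.125 ⇒ K = 3.125/0.0625 = 50.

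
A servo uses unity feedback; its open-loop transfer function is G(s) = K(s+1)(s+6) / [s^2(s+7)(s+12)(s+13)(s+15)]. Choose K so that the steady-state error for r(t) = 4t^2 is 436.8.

50

G(s) has two factors of s in the denominator, so the system is type 2.
K_a = lim_{s→0} s^2·G(s) = K·1·6 / (7·12·13·15) = (1/2730)·K.
e_ss = 8/K_a = 436.8 ⇒ K_a = 5/273 ⇒ K = (5/273)/(1/2730) = 50.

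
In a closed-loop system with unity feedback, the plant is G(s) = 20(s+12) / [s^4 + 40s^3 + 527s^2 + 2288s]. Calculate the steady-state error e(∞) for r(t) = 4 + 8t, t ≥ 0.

The denominator has no term below 2288s — 1 pole at s=0, type 1. By superposition:
  • 4: tracked with zero error.
  • 8t: e_ss = 8/K_v with K_v=15/143 → 1144/15.
Total e_ss = 1144/15.

1144/15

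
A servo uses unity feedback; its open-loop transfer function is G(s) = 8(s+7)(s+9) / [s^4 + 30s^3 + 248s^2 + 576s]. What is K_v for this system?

The denominator has no term below 576s — 1 pole at s=0, type 1.
K_v = lim_{s→0} s·G(s) = 8·7·9 / 576 = 0.875.

0.875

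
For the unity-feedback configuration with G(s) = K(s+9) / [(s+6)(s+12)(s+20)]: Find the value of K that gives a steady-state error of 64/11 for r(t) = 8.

60

The open loop has no poles at the origin → type 0 system.
K_p = lim_{s→0} G(s) = K·9 / (6·12·20) = (1/160)·K.
e_ss = 8/(1 + K_p) = 64/11 ⇒ 1 + (1/160)·K = 1.375 ⇒ K = 60.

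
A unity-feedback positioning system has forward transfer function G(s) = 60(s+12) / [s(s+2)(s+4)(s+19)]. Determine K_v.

90/19

One free integrator in G(s): this is a type 1 system.
K_v = lim_{s→0} s·G(s) = 60·12 / (2·4·19) = 90/19.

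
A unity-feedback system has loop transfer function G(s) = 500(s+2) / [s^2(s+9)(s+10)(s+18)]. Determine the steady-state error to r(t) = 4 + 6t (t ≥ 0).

System type = 2 (two poles at s=0). By superposition:
  • 4: tracked with zero error.
  • 6t: tracked with zero error.
Total e_ss = 0.

0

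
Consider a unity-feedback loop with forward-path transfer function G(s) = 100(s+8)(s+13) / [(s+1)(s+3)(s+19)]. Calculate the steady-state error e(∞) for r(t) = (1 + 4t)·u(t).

infinity

System type = 0 (no poles at s=0). Taking each input component in turn:
  • 1: e_ss = 1/(1+K_p) with K_p=10400/57 → 57/10457.
  • 4t: a type-0 system cannot track it, e_ss → ∞.
The unbounded component dominates.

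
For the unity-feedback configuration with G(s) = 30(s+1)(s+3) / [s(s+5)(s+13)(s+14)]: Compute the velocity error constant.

9/91

G(s) has one factor of s in the denominator, so the system is type 1.
K_v = lim_{s→0} s·G(s) = 30·1·3 / (5·13·14) = 9/91.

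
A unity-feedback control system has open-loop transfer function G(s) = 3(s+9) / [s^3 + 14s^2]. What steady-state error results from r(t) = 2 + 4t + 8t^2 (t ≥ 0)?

224/27

Lowest-order denominator term is 14s^2, so the open loop has 2 poles at the origin → type 2 system. Treating each term separately:
  • 2: tracked with zero error.
  • 4t: tracked with zero error.
  • 8t^2: e_ss = 16/K_a with K_a=27/14 → 224/27.
Total e_ss = 224/27.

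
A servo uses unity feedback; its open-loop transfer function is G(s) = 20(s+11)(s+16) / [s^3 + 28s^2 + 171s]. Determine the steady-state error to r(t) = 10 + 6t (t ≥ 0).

Lowest-order denominator term is 171s, so the open loop has 1 pole at the origin → type 1 system. Taking each input component in turn:
  • 10: tracked with zero error.
  • 6t: e_ss = 6/K_v with K_v=3520/171 → 513/1760.
Total e_ss = 513/1760.

513/1760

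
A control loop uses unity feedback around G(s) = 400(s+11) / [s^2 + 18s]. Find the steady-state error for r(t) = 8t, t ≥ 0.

9/275

Factoring s from the denominator leaves a polynomial with constant term 18, so the system is type 1.
K_v = lim_{s→0} s·G(s) = 400·11 / 18 = 2200/9.
e_ss = 8/K_v = 8/(2200/9) = 9/275.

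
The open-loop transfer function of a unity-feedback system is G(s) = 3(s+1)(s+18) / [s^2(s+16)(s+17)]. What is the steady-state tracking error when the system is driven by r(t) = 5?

0

Two free integrators in G(s): this is a type 2 system.
K_p = ∞ for a type-2 system; e_ss to a step is zero.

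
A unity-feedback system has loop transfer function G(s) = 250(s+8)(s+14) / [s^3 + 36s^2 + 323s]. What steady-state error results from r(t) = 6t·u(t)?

Factoring s from the denominator leaves a polynomial with constant term 323, so the system is type 1.
K_v = lim_{s→0} s·G(s) = 250·8·14 / 323 = 28000/323.
e_ss = 6/K_v = 6/(28000/323) = 969/14000.

969/14000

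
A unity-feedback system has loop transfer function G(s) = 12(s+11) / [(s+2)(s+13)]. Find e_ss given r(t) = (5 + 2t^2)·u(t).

System type = 0 (no poles at s=0). Treating each term separately:
  • 5: e_ss = 5/(1+K_p) with K_p=66/13 → 65/79.
  • 2t^2: a type-0 system cannot track it, e_ss → ∞.
The unbounded component dominates.

infinity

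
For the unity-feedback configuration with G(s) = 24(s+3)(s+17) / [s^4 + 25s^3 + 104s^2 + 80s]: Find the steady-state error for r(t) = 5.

The denominator has no term below 80s — 1 pole at s=0, type 1.
A type-1 system has K_p = ∞, so it tracks a step input with zero steady-state error.

0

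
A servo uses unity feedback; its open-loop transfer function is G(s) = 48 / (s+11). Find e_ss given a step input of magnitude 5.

No free integrators in G(s): this is a type 0 system.
K_p = lim_{s→0} G(s) = 48 / (11) = 48/11.
e_ss = 5/(1 + K_p) = 5/(59/11) = 55/59.

55/59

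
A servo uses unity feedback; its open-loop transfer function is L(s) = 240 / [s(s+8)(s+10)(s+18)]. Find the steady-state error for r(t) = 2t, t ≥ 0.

12

One free integrator in L(s): this is a type 1 system.
K_v = lim_{s→0} s·L(s) = 240 / (8·10·18) = 1/6.
e_ss = 2/K_v = 2/(1/6) = 12.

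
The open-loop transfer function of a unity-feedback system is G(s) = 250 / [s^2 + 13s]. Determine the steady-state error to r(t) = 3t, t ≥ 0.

Factoring s from the denominator leaves a polynomial with constant term 13, so the system is type 1.
K_v = lim_{s→0} s·G(s) = 250 / 13 = 250/13.
e_ss = 3/K_v = 3/(250/13) = 0.156.

0.156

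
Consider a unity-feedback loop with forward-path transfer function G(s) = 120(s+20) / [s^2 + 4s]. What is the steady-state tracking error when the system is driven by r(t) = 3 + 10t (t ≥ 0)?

Lowest-order denominator term is 4s, so the open loop has 1 pole at the origin → type 1 system. Taking each input component in turn:
  • 3: tracked with zero error.
  • 10t: e_ss = 10/K_v with K_v=600 → 1/60.
Total e_ss = 1/60.

1/60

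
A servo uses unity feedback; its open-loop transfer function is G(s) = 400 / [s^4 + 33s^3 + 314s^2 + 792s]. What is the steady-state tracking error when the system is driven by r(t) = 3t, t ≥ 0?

The denominator has no term below 792s — 1 pole at s=0, type 1.
K_v = lim_{s→0} s·G(s) = 400 / 792 = 50/99.
e_ss = 3/K_v = 3/(50/99) = 5.94.

5.94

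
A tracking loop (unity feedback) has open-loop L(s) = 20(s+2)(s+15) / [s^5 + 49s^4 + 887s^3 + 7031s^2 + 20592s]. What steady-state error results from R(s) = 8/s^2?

274.56

Factoring s from the denominator leaves a polynomial with constant term 20592, so the system is type 1.
K_v = lim_{s→0} s·L(s) = 20·2·15 / 20592 = 25/858.
e_ss = 8/K_v = 8/(25/858) = 274.56.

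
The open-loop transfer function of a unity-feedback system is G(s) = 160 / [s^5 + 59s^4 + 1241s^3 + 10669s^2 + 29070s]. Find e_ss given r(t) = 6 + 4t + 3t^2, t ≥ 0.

infinity

Factoring s from the denominator leaves a polynomial with constant term 29070, so the system is type 1. Treating each term separately:
  • 6: tracked with zero error.
  • 4t: e_ss = 4/K_v with K_v=16/2907 → 726.75.
  • 3t^2: a type-1 system cannot track it, e_ss → ∞.
The unbounded component dominates.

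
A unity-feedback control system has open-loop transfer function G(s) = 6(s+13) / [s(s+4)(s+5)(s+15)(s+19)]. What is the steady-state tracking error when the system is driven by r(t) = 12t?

System type = 1 (one pole at s=0).
K_v = lim_{s→0} s·G(s) = 6·13 / (4·5·15·19) = 13/950.
e_ss = 12/K_v = 12/(13/950) = 11400/13.

11400/13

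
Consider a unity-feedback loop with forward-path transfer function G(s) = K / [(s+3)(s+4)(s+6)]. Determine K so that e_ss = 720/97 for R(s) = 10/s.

25

The open loop has no poles at the origin → type 0 system.
K_p = lim_{s→0} G(s) = K / (3·4·6) = (1/72)·K.
e_ss = 10/(1 + K_p) = 720/97 ⇒ 1 + (1/72)·K = 97/72 ⇒ K = 25.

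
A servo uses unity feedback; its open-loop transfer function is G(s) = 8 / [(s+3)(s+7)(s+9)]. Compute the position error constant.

8/189

The open loop has no poles at the origin → type 0 system.
K_p = lim_{s→0} G(s) = 8 / (3·7·9) = 8/189.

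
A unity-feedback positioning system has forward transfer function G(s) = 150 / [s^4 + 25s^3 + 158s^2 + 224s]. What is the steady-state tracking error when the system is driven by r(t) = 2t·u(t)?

224/75

Lowest-order denominator term is 224s, so the open loop has 1 pole at the origin → type 1 system.
K_v = lim_{s→0} s·G(s) = 150 / 224 = 75/112.
e_ss = 2/K_v = 2/(75/112) = 224/75.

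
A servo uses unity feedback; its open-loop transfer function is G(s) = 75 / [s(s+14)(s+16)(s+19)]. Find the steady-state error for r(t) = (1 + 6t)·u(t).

340.48

The open loop has one pole at the origin → type 1 system. Treating each term separately:
  • 1: tracked with zero error.
  • 6t: e_ss = 6/K_v with K_v=75/4256 → 340.48.
Total e_ss = 340.48.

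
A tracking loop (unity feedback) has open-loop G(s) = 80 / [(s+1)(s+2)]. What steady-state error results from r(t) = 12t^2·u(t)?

infinity

G(s) has no factors of s in the denominator, so the system is type 0.
K_a = lim_{s→0} s^2·G(s) = 0; the steady-state error to this parabolic input grows without bound.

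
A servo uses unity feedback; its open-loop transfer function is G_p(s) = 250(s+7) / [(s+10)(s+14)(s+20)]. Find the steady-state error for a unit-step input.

No free integrators in G_p(s): this is a type 0 system.
K_p = lim_{s→0} G_p(s) = 250·7 / (10·14·20) = 0.625.
e_ss = 1/(1 + K_p) = 1/1.625 = 8/13.

8/13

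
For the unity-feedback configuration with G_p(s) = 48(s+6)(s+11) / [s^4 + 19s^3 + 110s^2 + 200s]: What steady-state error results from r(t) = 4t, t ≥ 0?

Lowest-order denominator term is 200s, so the open loop has 1 pole at the origin → type 1 system.
K_v = lim_{s→0} s·G_p(s) = 48·6·11 / 200 = 15.84.
e_ss = 4/K_v = 4/15.84 = 25/99.

25/99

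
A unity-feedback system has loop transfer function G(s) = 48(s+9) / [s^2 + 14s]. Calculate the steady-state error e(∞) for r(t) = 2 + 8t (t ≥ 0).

7/27

Factoring s from the denominator leaves a polynomial with constant term 14, so the system is type 1. By superposition:
  • 2: tracked with zero error.
  • 8t: e_ss = 8/K_v with K_v=216/7 → 7/27.
Total e_ss = 7/27.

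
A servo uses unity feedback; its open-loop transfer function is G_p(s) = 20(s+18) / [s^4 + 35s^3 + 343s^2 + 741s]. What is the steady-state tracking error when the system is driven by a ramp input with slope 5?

247/24

The denominator has no term below 741s — 1 pole at s=0, type 1.
K_v = lim_{s→0} s·G_p(s) = 20·18 / 741 = 120/247.
e_ss = 5/K_v = 5/(120/247) = 247/24.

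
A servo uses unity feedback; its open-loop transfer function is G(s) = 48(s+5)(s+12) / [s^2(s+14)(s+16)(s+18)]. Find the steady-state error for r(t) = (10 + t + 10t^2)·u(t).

System type = 2 (two poles at s=0). Taking each input component in turn:
  • 10: tracked with zero error.
  • t: tracked with zero error.
  • 10t^2: e_ss = 20/K_a with K_a=5/7 → 28.
Total e_ss = 28.

28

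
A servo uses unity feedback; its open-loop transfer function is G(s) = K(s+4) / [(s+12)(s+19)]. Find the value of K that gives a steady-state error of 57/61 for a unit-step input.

No free integrators in G(s): this is a type 0 system.
K_p = lim_{s→0} G(s) = K·4 / (12·19) = (1/57)·K.
e_ss = 1/(1 + K_p) = 57/61 ⇒ 1 + (1/57)·K = 61/57 ⇒ K = 4.

4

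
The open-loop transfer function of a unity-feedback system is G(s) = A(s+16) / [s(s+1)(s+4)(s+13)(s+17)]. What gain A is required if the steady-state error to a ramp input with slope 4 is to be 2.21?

One free integrator in G(s): this is a type 1 system.
K_v = lim_{s→0} s·G(s) = A·16 / (1·4·13·17) = (4/221)·A.
e_ss = 4/K_v = 2.21 ⇒ K_v = 400/221 ⇒ A = (400/221)/(4/221) = 100.

100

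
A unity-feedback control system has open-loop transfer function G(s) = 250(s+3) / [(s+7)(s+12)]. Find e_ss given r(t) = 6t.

infinity

System type = 0 (no poles at s=0).
K_v = lim_{s→0} s·G(s) = 0; the steady-state error to this ramp input grows without bound.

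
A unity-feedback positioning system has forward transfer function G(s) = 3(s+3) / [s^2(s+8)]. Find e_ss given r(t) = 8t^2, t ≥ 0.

The open loop has two poles at the origin → type 2 system.
K_a = lim_{s→0} s^2·G(s) = 3·3 / (8) = 1.125.
r(t) = 8t^2 gives R(s) = 16/s^3.
e_ss = 16/K_a = 16/1.125 = 128/9.

128/9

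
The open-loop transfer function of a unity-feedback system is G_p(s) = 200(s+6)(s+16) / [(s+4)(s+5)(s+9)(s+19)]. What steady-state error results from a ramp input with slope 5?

No free integrators in G_p(s): this is a type 0 system.
For a type-0 system K_v = 0, so e_ss to a ramp input is unbounded.

infinity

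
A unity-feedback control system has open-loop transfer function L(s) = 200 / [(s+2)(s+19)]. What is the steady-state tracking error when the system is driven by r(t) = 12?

228/119

System type = 0 (no poles at s=0).
K_p = lim_{s→0} L(s) = 200 / (2·19) = 100/19.
e_ss = 12/(1 + K_p) = 12/(119/19) = 228/119.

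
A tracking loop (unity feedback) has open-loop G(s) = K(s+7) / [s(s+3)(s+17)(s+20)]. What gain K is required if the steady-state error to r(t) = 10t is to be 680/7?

G(s) has one factor of s in the denominator, so the system is type 1.
K_v = lim_{s→0} s·G(s) = K·7 / (3·17·20) = (7/1020)·K.
e_ss = 10/K_v = 680/7 ⇒ K_v = 7/68 ⇒ K = (7/68)/(7/1020) = 15.

15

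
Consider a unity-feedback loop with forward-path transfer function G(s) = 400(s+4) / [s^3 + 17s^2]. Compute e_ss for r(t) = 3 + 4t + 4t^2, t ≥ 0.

Factoring s^2 from the denominator leaves a polynomial with constant term 17, so the system is type 2. Taking each input component in turn:
  • 3: tracked with zero error.
  • 4t: tracked with zero error.
  • 4t^2: e_ss = 8/K_a with K_a=1600/17 → 0.085.
Total e_ss = 0.085.

0.085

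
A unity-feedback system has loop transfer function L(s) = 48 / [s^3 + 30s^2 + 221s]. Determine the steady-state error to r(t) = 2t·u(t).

221/24

Lowest-order denominator term is 221s, so the open loop has 1 pole at the origin → type 1 system.
K_v = lim_{s→0} s·L(s) = 48 / 221 = 48/221.
e_ss = 2/K_v = 2/(48/221) = 221/24.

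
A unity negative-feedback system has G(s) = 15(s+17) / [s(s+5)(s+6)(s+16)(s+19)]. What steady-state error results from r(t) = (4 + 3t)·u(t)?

1824/17

G(s) has one factor of s in the denominator, so the system is type 1. Taking each input component in turn:
  • 4: tracked with zero error.
  • 3t: e_ss = 3/K_v with K_v=17/608 → 1824/17.
Total e_ss = 1824/17.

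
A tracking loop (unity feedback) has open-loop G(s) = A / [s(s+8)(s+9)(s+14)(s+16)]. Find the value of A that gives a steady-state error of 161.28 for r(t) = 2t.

200

System type = 1 (one pole at s=0).
K_v = lim_{s→0} s·G(s) = A / (8·9·14·16) = (1/16128)·A.
e_ss = 2/K_v = 161.28 ⇒ K_v = 25/2016 ⇒ A = (25/2016)/(1/16128) = 200.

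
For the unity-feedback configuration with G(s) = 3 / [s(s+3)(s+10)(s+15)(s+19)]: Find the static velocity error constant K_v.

1/2850

System type = 1 (one pole at s=0).
K_v = lim_{s→0} s·G(s) = 3 / (3·10·15·19) = 1/2850.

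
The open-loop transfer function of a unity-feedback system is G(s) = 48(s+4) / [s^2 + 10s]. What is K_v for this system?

19.2

Lowest-order denominator term is 10s, so the open loop has 1 pole at the origin → type 1 system.
K_v = lim_{s→0} s·G(s) = 48·4 / 10 = 19.2.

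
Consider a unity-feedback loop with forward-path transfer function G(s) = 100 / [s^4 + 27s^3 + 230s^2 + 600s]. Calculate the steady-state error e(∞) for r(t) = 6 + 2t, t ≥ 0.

12

The denominator has no term below 600s — 1 pole at s=0, type 1. Taking each input component in turn:
  • 6: tracked with zero error.
  • 2t: e_ss = 2/K_v with K_v=1/6 → 12.
Total e_ss = 12.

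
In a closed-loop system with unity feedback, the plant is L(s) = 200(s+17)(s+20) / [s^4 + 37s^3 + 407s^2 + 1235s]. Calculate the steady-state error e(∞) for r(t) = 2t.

247/6800

Lowest-order denominator term is 1235s, so the open loop has 1 pole at the origin → type 1 system.
K_v = lim_{s→0} s·L(s) = 200·17·20 / 1235 = 13600/247.
e_ss = 2/K_v = 2/(13600/247) = 247/6800.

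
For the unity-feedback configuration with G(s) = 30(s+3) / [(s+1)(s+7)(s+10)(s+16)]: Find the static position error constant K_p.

No free integrators in G(s): this is a type 0 system.
K_p = lim_{s→0} G(s) = 30·3 / (1·7·10·16) = 9/112.

9/112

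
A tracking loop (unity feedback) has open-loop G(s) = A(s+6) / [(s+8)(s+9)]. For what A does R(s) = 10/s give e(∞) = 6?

8

System type = 0 (no poles at s=0).
K_p = lim_{s→0} G(s) = A·6 / (8·9) = (1/12)·A.
e_ss = 10/(1 + K_p) = 6 ⇒ 1 + (1/12)·A = 5/3 ⇒ A = 8.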